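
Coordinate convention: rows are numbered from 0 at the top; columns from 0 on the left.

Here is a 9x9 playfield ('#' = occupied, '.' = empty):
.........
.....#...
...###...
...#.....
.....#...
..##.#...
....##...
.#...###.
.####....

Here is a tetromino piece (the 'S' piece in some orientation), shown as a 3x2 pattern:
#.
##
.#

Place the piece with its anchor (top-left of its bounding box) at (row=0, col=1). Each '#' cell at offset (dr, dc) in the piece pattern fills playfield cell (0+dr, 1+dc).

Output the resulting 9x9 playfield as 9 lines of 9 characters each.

Answer: .#.......
.##..#...
..####...
...#.....
.....#...
..##.#...
....##...
.#...###.
.####....

Derivation:
Fill (0+0,1+0) = (0,1)
Fill (0+1,1+0) = (1,1)
Fill (0+1,1+1) = (1,2)
Fill (0+2,1+1) = (2,2)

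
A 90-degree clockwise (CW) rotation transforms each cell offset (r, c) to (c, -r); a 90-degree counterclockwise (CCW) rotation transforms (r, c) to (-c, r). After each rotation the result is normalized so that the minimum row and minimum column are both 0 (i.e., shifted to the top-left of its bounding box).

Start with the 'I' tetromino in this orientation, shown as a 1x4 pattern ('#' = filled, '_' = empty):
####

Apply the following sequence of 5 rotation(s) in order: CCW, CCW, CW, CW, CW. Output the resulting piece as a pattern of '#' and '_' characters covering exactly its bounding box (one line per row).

Start:
####
After rotation 1 (CCW):
#
#
#
#
After rotation 2 (CCW):
####
After rotation 3 (CW):
#
#
#
#
After rotation 4 (CW):
####
After rotation 5 (CW):
#
#
#
#

Answer: #
#
#
#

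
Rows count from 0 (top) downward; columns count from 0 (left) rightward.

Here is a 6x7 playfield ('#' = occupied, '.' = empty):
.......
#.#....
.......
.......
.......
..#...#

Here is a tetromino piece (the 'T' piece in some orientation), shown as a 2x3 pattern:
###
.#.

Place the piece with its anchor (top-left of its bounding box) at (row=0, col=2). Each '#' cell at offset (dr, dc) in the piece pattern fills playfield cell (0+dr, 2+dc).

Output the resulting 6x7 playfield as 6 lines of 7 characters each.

Answer: ..###..
#.##...
.......
.......
.......
..#...#

Derivation:
Fill (0+0,2+0) = (0,2)
Fill (0+0,2+1) = (0,3)
Fill (0+0,2+2) = (0,4)
Fill (0+1,2+1) = (1,3)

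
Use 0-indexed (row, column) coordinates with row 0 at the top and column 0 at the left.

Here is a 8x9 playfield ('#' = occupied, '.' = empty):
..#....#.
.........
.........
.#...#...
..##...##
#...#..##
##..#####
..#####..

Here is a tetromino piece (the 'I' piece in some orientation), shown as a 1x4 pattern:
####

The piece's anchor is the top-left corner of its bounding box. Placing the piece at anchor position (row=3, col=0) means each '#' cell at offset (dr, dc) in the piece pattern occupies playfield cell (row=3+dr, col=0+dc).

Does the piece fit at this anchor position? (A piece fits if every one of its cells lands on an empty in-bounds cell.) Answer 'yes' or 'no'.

Answer: no

Derivation:
Check each piece cell at anchor (3, 0):
  offset (0,0) -> (3,0): empty -> OK
  offset (0,1) -> (3,1): occupied ('#') -> FAIL
  offset (0,2) -> (3,2): empty -> OK
  offset (0,3) -> (3,3): empty -> OK
All cells valid: no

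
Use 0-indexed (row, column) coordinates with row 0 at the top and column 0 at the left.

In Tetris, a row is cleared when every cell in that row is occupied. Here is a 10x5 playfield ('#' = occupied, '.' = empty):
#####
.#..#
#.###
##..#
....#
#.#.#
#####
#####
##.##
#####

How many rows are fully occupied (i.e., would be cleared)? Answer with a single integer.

Check each row:
  row 0: 0 empty cells -> FULL (clear)
  row 1: 3 empty cells -> not full
  row 2: 1 empty cell -> not full
  row 3: 2 empty cells -> not full
  row 4: 4 empty cells -> not full
  row 5: 2 empty cells -> not full
  row 6: 0 empty cells -> FULL (clear)
  row 7: 0 empty cells -> FULL (clear)
  row 8: 1 empty cell -> not full
  row 9: 0 empty cells -> FULL (clear)
Total rows cleared: 4

Answer: 4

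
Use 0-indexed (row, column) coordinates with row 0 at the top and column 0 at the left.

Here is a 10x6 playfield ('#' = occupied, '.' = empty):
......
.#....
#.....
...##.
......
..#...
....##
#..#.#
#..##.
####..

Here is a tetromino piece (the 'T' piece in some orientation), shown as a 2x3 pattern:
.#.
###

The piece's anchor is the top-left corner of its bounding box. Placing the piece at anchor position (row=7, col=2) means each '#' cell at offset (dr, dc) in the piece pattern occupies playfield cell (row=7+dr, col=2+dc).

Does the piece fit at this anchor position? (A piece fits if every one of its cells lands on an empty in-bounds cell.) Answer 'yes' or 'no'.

Answer: no

Derivation:
Check each piece cell at anchor (7, 2):
  offset (0,1) -> (7,3): occupied ('#') -> FAIL
  offset (1,0) -> (8,2): empty -> OK
  offset (1,1) -> (8,3): occupied ('#') -> FAIL
  offset (1,2) -> (8,4): occupied ('#') -> FAIL
All cells valid: no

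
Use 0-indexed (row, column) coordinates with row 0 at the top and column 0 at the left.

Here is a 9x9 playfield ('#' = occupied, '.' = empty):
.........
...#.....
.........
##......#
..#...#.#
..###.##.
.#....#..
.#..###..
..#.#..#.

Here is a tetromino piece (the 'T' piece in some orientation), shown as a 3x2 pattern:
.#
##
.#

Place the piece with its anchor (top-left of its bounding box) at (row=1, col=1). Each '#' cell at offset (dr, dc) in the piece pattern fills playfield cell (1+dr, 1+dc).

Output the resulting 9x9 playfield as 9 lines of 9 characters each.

Fill (1+0,1+1) = (1,2)
Fill (1+1,1+0) = (2,1)
Fill (1+1,1+1) = (2,2)
Fill (1+2,1+1) = (3,2)

Answer: .........
..##.....
.##......
###.....#
..#...#.#
..###.##.
.#....#..
.#..###..
..#.#..#.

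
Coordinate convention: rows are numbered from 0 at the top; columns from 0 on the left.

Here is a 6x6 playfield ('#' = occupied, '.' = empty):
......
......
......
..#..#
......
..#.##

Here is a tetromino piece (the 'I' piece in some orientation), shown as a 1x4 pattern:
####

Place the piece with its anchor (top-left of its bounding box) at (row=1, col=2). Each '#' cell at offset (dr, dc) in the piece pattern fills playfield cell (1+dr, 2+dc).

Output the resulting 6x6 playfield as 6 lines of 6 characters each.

Answer: ......
..####
......
..#..#
......
..#.##

Derivation:
Fill (1+0,2+0) = (1,2)
Fill (1+0,2+1) = (1,3)
Fill (1+0,2+2) = (1,4)
Fill (1+0,2+3) = (1,5)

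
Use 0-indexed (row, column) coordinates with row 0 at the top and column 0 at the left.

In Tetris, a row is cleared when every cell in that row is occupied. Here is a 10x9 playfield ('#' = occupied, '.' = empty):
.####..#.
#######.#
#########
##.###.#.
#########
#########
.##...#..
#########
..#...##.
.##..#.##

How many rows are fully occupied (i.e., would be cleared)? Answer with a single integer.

Check each row:
  row 0: 4 empty cells -> not full
  row 1: 1 empty cell -> not full
  row 2: 0 empty cells -> FULL (clear)
  row 3: 3 empty cells -> not full
  row 4: 0 empty cells -> FULL (clear)
  row 5: 0 empty cells -> FULL (clear)
  row 6: 6 empty cells -> not full
  row 7: 0 empty cells -> FULL (clear)
  row 8: 6 empty cells -> not full
  row 9: 4 empty cells -> not full
Total rows cleared: 4

Answer: 4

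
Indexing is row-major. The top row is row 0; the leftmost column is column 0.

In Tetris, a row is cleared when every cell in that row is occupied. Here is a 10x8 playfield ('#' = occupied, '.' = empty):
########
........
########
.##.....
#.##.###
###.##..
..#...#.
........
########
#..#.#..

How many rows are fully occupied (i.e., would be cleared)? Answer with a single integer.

Answer: 3

Derivation:
Check each row:
  row 0: 0 empty cells -> FULL (clear)
  row 1: 8 empty cells -> not full
  row 2: 0 empty cells -> FULL (clear)
  row 3: 6 empty cells -> not full
  row 4: 2 empty cells -> not full
  row 5: 3 empty cells -> not full
  row 6: 6 empty cells -> not full
  row 7: 8 empty cells -> not full
  row 8: 0 empty cells -> FULL (clear)
  row 9: 5 empty cells -> not full
Total rows cleared: 3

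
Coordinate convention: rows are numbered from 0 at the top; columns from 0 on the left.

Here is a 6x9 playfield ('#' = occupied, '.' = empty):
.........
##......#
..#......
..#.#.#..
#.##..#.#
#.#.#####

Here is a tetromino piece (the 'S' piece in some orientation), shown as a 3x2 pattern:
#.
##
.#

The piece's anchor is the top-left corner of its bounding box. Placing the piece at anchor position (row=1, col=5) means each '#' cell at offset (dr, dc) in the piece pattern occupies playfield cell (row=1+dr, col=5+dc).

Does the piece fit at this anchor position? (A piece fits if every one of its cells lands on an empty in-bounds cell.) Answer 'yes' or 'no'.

Check each piece cell at anchor (1, 5):
  offset (0,0) -> (1,5): empty -> OK
  offset (1,0) -> (2,5): empty -> OK
  offset (1,1) -> (2,6): empty -> OK
  offset (2,1) -> (3,6): occupied ('#') -> FAIL
All cells valid: no

Answer: no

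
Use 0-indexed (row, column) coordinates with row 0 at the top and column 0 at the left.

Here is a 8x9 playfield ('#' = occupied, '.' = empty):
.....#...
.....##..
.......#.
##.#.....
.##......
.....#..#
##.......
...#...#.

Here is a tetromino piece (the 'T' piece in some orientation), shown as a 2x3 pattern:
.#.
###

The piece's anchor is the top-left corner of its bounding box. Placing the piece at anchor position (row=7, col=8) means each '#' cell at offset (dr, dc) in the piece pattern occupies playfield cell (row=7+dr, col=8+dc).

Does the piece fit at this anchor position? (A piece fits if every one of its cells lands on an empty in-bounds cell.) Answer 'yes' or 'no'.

Answer: no

Derivation:
Check each piece cell at anchor (7, 8):
  offset (0,1) -> (7,9): out of bounds -> FAIL
  offset (1,0) -> (8,8): out of bounds -> FAIL
  offset (1,1) -> (8,9): out of bounds -> FAIL
  offset (1,2) -> (8,10): out of bounds -> FAIL
All cells valid: no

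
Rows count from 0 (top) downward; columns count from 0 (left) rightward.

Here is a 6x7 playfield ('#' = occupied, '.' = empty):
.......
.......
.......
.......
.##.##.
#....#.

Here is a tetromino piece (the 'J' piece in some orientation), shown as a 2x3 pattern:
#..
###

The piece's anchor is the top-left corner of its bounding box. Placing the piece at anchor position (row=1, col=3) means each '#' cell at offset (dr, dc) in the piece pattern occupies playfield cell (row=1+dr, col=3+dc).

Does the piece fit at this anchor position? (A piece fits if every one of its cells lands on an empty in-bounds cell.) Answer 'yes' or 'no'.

Answer: yes

Derivation:
Check each piece cell at anchor (1, 3):
  offset (0,0) -> (1,3): empty -> OK
  offset (1,0) -> (2,3): empty -> OK
  offset (1,1) -> (2,4): empty -> OK
  offset (1,2) -> (2,5): empty -> OK
All cells valid: yes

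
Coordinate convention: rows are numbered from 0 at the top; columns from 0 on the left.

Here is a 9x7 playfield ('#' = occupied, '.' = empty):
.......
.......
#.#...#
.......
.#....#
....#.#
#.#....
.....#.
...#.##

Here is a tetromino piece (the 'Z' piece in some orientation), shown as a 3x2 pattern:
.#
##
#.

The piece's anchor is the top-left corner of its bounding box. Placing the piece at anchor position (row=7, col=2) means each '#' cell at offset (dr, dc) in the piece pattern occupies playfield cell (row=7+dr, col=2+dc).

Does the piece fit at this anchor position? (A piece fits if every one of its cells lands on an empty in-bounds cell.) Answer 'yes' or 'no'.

Check each piece cell at anchor (7, 2):
  offset (0,1) -> (7,3): empty -> OK
  offset (1,0) -> (8,2): empty -> OK
  offset (1,1) -> (8,3): occupied ('#') -> FAIL
  offset (2,0) -> (9,2): out of bounds -> FAIL
All cells valid: no

Answer: no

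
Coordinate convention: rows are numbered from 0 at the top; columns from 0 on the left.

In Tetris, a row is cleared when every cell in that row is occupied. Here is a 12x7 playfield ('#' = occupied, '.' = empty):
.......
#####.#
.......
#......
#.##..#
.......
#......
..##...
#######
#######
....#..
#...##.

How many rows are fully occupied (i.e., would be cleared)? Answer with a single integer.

Answer: 2

Derivation:
Check each row:
  row 0: 7 empty cells -> not full
  row 1: 1 empty cell -> not full
  row 2: 7 empty cells -> not full
  row 3: 6 empty cells -> not full
  row 4: 3 empty cells -> not full
  row 5: 7 empty cells -> not full
  row 6: 6 empty cells -> not full
  row 7: 5 empty cells -> not full
  row 8: 0 empty cells -> FULL (clear)
  row 9: 0 empty cells -> FULL (clear)
  row 10: 6 empty cells -> not full
  row 11: 4 empty cells -> not full
Total rows cleared: 2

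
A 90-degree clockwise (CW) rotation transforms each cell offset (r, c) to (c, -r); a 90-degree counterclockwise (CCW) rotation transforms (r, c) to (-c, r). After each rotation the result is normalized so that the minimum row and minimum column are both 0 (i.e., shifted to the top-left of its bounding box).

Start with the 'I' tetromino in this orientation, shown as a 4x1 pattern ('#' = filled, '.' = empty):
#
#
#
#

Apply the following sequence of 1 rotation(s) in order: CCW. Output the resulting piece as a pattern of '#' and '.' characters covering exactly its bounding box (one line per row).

Answer: ####

Derivation:
Start:
#
#
#
#
After rotation 1 (CCW):
####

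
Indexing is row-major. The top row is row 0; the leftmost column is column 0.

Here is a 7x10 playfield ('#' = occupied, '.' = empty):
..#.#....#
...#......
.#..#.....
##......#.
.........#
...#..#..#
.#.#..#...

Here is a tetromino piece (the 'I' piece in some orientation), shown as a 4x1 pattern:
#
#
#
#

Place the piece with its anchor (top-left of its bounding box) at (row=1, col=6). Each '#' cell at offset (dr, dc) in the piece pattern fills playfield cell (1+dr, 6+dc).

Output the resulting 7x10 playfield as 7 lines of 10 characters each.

Fill (1+0,6+0) = (1,6)
Fill (1+1,6+0) = (2,6)
Fill (1+2,6+0) = (3,6)
Fill (1+3,6+0) = (4,6)

Answer: ..#.#....#
...#..#...
.#..#.#...
##....#.#.
......#..#
...#..#..#
.#.#..#...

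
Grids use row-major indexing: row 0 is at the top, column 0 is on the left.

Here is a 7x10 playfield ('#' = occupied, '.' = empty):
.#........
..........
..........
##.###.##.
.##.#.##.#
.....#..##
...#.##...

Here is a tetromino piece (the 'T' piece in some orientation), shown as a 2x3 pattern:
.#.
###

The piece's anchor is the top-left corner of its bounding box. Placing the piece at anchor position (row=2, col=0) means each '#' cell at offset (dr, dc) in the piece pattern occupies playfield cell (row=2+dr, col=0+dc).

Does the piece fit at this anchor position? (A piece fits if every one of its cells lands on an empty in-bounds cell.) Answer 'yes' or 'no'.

Check each piece cell at anchor (2, 0):
  offset (0,1) -> (2,1): empty -> OK
  offset (1,0) -> (3,0): occupied ('#') -> FAIL
  offset (1,1) -> (3,1): occupied ('#') -> FAIL
  offset (1,2) -> (3,2): empty -> OK
All cells valid: no

Answer: no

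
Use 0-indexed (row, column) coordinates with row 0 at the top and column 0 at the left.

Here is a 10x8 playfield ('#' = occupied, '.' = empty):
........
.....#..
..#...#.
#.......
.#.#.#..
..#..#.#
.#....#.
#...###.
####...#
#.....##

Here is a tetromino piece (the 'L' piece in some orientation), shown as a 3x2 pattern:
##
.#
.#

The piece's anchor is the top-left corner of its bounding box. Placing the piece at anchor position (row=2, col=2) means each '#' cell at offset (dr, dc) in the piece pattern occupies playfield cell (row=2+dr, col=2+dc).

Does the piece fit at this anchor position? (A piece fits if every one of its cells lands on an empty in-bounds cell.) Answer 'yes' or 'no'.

Answer: no

Derivation:
Check each piece cell at anchor (2, 2):
  offset (0,0) -> (2,2): occupied ('#') -> FAIL
  offset (0,1) -> (2,3): empty -> OK
  offset (1,1) -> (3,3): empty -> OK
  offset (2,1) -> (4,3): occupied ('#') -> FAIL
All cells valid: no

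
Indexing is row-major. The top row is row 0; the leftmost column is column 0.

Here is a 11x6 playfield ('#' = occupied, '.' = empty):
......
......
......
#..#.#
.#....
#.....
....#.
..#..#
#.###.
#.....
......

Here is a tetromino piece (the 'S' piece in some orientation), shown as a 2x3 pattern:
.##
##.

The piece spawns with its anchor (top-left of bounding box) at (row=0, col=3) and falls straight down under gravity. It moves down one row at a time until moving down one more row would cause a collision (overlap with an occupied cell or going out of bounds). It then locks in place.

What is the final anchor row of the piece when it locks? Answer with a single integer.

Spawn at (row=0, col=3). Try each row:
  row 0: fits
  row 1: fits
  row 2: blocked -> lock at row 1

Answer: 1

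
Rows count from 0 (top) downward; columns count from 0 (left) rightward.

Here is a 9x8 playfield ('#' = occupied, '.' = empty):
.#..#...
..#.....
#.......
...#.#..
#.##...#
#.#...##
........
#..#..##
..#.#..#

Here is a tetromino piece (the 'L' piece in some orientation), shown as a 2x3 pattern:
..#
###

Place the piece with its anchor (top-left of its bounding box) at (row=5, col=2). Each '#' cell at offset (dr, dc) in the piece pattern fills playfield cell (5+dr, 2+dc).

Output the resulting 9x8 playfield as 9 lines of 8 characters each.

Answer: .#..#...
..#.....
#.......
...#.#..
#.##...#
#.#.#.##
..###...
#..#..##
..#.#..#

Derivation:
Fill (5+0,2+2) = (5,4)
Fill (5+1,2+0) = (6,2)
Fill (5+1,2+1) = (6,3)
Fill (5+1,2+2) = (6,4)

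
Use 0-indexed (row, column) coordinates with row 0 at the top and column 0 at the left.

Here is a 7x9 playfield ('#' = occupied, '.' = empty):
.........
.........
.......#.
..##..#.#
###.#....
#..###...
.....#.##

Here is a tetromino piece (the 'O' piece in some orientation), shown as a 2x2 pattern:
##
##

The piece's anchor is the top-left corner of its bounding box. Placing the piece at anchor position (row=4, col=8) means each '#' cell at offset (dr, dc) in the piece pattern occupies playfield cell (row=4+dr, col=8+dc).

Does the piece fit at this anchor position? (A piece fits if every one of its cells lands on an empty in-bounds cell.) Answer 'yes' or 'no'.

Answer: no

Derivation:
Check each piece cell at anchor (4, 8):
  offset (0,0) -> (4,8): empty -> OK
  offset (0,1) -> (4,9): out of bounds -> FAIL
  offset (1,0) -> (5,8): empty -> OK
  offset (1,1) -> (5,9): out of bounds -> FAIL
All cells valid: no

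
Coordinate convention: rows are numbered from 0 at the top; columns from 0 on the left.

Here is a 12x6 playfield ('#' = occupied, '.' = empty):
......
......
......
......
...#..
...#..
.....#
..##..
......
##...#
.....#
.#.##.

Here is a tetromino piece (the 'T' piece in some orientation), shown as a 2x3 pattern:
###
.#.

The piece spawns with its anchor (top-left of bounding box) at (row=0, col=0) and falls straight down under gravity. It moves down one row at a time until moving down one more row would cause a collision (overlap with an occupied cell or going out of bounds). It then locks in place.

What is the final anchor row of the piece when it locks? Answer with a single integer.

Spawn at (row=0, col=0). Try each row:
  row 0: fits
  row 1: fits
  row 2: fits
  row 3: fits
  row 4: fits
  row 5: fits
  row 6: fits
  row 7: blocked -> lock at row 6

Answer: 6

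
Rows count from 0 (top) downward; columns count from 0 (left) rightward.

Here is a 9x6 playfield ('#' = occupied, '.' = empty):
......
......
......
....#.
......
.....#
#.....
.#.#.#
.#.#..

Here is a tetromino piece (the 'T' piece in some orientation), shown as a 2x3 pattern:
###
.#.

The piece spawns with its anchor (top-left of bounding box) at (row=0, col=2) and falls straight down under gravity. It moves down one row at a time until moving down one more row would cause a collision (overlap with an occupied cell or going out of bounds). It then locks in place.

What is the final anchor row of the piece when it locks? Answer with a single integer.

Spawn at (row=0, col=2). Try each row:
  row 0: fits
  row 1: fits
  row 2: fits
  row 3: blocked -> lock at row 2

Answer: 2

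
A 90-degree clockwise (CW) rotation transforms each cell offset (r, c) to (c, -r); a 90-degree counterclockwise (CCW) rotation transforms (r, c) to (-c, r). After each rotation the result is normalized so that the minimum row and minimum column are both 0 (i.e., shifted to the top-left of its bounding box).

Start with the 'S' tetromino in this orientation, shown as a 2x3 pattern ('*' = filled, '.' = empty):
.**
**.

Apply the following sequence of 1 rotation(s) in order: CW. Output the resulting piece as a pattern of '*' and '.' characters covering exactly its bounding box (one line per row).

Start:
.**
**.
After rotation 1 (CW):
*.
**
.*

Answer: *.
**
.*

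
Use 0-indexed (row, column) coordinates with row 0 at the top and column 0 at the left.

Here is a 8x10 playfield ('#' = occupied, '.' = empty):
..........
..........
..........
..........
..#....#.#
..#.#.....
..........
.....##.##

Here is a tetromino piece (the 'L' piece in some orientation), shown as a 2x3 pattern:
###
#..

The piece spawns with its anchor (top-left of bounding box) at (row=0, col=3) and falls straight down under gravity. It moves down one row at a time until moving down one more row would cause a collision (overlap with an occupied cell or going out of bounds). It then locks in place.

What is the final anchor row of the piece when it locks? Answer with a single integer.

Spawn at (row=0, col=3). Try each row:
  row 0: fits
  row 1: fits
  row 2: fits
  row 3: fits
  row 4: fits
  row 5: blocked -> lock at row 4

Answer: 4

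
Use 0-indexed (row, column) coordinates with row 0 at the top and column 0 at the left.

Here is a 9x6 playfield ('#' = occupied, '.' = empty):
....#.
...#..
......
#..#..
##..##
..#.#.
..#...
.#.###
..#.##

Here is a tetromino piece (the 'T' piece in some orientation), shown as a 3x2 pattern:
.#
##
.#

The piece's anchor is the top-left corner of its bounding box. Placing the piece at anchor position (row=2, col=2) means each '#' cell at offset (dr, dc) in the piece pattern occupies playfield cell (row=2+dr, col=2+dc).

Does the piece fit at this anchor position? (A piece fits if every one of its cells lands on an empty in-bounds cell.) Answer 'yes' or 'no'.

Check each piece cell at anchor (2, 2):
  offset (0,1) -> (2,3): empty -> OK
  offset (1,0) -> (3,2): empty -> OK
  offset (1,1) -> (3,3): occupied ('#') -> FAIL
  offset (2,1) -> (4,3): empty -> OK
All cells valid: no

Answer: no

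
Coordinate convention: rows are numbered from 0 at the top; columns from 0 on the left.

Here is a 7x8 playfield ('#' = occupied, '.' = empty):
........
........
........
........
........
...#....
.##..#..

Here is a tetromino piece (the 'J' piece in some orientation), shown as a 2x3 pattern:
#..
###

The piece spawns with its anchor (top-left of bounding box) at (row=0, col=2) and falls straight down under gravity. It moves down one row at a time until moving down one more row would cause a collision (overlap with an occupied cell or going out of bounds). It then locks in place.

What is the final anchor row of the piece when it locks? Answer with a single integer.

Spawn at (row=0, col=2). Try each row:
  row 0: fits
  row 1: fits
  row 2: fits
  row 3: fits
  row 4: blocked -> lock at row 3

Answer: 3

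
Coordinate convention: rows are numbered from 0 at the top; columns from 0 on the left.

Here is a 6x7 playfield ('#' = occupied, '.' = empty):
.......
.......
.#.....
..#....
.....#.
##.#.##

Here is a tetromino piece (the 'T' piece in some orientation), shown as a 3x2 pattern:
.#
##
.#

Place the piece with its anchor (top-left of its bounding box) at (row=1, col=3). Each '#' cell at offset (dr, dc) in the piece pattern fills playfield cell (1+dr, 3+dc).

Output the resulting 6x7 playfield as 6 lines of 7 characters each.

Answer: .......
....#..
.#.##..
..#.#..
.....#.
##.#.##

Derivation:
Fill (1+0,3+1) = (1,4)
Fill (1+1,3+0) = (2,3)
Fill (1+1,3+1) = (2,4)
Fill (1+2,3+1) = (3,4)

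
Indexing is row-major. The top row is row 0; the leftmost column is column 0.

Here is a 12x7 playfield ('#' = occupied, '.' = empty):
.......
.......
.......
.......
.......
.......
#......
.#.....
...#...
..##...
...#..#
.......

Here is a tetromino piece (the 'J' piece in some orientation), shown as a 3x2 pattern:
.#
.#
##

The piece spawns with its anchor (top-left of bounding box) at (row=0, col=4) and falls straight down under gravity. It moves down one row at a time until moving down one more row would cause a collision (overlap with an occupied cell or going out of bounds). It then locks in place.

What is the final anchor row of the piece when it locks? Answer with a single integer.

Answer: 9

Derivation:
Spawn at (row=0, col=4). Try each row:
  row 0: fits
  row 1: fits
  row 2: fits
  row 3: fits
  row 4: fits
  row 5: fits
  row 6: fits
  row 7: fits
  row 8: fits
  row 9: fits
  row 10: blocked -> lock at row 9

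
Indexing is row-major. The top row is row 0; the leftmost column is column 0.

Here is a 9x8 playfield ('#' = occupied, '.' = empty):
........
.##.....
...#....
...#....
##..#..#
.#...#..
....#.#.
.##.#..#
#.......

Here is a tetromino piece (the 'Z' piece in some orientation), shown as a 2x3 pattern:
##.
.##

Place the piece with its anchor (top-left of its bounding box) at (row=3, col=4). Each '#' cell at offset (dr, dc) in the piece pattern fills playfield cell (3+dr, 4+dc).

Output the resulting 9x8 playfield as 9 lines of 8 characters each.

Answer: ........
.##.....
...#....
...###..
##..####
.#...#..
....#.#.
.##.#..#
#.......

Derivation:
Fill (3+0,4+0) = (3,4)
Fill (3+0,4+1) = (3,5)
Fill (3+1,4+1) = (4,5)
Fill (3+1,4+2) = (4,6)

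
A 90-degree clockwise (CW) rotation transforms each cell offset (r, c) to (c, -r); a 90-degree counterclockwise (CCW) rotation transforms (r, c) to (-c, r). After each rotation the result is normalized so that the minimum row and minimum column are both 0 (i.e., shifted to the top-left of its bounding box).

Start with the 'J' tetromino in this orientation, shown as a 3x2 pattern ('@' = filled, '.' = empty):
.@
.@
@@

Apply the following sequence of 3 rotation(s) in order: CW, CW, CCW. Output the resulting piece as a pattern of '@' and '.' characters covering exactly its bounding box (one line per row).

Answer: @..
@@@

Derivation:
Start:
.@
.@
@@
After rotation 1 (CW):
@..
@@@
After rotation 2 (CW):
@@
@.
@.
After rotation 3 (CCW):
@..
@@@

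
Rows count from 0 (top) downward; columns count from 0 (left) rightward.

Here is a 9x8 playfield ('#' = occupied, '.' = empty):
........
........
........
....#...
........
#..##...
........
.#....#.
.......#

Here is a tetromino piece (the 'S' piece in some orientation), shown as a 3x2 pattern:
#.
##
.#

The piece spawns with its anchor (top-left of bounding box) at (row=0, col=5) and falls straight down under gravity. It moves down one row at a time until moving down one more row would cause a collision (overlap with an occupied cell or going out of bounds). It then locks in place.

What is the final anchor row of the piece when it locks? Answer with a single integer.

Spawn at (row=0, col=5). Try each row:
  row 0: fits
  row 1: fits
  row 2: fits
  row 3: fits
  row 4: fits
  row 5: blocked -> lock at row 4

Answer: 4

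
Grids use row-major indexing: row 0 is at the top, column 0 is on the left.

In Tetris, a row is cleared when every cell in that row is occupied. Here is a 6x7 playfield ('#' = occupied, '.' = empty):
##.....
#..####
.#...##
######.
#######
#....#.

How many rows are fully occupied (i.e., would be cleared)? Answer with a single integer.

Answer: 1

Derivation:
Check each row:
  row 0: 5 empty cells -> not full
  row 1: 2 empty cells -> not full
  row 2: 4 empty cells -> not full
  row 3: 1 empty cell -> not full
  row 4: 0 empty cells -> FULL (clear)
  row 5: 5 empty cells -> not full
Total rows cleared: 1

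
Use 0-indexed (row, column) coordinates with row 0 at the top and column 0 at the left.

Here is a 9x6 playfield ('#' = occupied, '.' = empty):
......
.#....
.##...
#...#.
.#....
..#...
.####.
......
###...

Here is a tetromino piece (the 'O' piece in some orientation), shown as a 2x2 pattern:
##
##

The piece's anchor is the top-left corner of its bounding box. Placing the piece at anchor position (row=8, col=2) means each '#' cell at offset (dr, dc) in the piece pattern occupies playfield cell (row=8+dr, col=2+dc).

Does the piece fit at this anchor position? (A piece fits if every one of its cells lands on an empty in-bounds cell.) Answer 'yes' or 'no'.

Check each piece cell at anchor (8, 2):
  offset (0,0) -> (8,2): occupied ('#') -> FAIL
  offset (0,1) -> (8,3): empty -> OK
  offset (1,0) -> (9,2): out of bounds -> FAIL
  offset (1,1) -> (9,3): out of bounds -> FAIL
All cells valid: no

Answer: no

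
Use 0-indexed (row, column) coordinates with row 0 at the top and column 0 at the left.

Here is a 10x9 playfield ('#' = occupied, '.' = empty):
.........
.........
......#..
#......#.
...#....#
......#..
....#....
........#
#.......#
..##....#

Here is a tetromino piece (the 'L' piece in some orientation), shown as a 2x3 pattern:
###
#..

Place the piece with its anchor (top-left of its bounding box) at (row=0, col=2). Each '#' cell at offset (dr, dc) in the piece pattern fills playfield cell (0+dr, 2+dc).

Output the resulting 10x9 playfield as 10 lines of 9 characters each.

Answer: ..###....
..#......
......#..
#......#.
...#....#
......#..
....#....
........#
#.......#
..##....#

Derivation:
Fill (0+0,2+0) = (0,2)
Fill (0+0,2+1) = (0,3)
Fill (0+0,2+2) = (0,4)
Fill (0+1,2+0) = (1,2)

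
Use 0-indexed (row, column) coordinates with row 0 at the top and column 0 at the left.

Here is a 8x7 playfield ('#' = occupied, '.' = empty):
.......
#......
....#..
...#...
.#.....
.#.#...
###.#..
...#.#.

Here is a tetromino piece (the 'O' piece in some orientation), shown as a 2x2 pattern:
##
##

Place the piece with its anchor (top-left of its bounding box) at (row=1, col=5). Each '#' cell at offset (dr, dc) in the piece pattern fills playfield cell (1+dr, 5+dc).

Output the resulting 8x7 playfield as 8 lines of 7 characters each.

Answer: .......
#....##
....###
...#...
.#.....
.#.#...
###.#..
...#.#.

Derivation:
Fill (1+0,5+0) = (1,5)
Fill (1+0,5+1) = (1,6)
Fill (1+1,5+0) = (2,5)
Fill (1+1,5+1) = (2,6)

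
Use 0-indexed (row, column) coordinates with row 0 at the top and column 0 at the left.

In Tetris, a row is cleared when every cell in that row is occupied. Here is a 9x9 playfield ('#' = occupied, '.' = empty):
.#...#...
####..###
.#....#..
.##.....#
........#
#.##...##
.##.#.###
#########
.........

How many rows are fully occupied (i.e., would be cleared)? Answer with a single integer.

Answer: 1

Derivation:
Check each row:
  row 0: 7 empty cells -> not full
  row 1: 2 empty cells -> not full
  row 2: 7 empty cells -> not full
  row 3: 6 empty cells -> not full
  row 4: 8 empty cells -> not full
  row 5: 4 empty cells -> not full
  row 6: 3 empty cells -> not full
  row 7: 0 empty cells -> FULL (clear)
  row 8: 9 empty cells -> not full
Total rows cleared: 1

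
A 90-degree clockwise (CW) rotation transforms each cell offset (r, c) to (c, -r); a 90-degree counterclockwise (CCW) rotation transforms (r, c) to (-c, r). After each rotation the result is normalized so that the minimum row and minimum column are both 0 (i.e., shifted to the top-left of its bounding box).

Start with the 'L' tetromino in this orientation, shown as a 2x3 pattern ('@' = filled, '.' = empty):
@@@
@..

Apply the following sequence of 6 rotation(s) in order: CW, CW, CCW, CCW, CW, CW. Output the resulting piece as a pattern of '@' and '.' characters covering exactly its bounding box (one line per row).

Answer: ..@
@@@

Derivation:
Start:
@@@
@..
After rotation 1 (CW):
@@
.@
.@
After rotation 2 (CW):
..@
@@@
After rotation 3 (CCW):
@@
.@
.@
After rotation 4 (CCW):
@@@
@..
After rotation 5 (CW):
@@
.@
.@
After rotation 6 (CW):
..@
@@@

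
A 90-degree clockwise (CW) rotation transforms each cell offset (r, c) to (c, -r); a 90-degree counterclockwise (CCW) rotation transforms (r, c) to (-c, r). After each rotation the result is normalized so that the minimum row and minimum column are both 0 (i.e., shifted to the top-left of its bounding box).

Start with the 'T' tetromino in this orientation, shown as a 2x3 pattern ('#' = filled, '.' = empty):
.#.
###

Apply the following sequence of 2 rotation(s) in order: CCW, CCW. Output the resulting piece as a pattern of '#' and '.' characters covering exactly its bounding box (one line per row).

Start:
.#.
###
After rotation 1 (CCW):
.#
##
.#
After rotation 2 (CCW):
###
.#.

Answer: ###
.#.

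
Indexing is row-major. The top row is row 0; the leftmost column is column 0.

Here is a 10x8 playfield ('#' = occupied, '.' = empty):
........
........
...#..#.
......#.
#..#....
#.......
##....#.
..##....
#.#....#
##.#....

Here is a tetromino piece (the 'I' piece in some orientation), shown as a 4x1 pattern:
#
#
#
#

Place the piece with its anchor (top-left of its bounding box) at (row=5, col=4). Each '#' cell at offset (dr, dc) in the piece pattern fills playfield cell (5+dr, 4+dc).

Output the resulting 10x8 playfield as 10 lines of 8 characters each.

Answer: ........
........
...#..#.
......#.
#..#....
#...#...
##..#.#.
..###...
#.#.#..#
##.#....

Derivation:
Fill (5+0,4+0) = (5,4)
Fill (5+1,4+0) = (6,4)
Fill (5+2,4+0) = (7,4)
Fill (5+3,4+0) = (8,4)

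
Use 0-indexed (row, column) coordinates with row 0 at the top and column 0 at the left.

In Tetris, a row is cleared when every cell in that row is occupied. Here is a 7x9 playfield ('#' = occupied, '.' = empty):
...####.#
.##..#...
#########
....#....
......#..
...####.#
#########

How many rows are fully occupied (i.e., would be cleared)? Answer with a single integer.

Answer: 2

Derivation:
Check each row:
  row 0: 4 empty cells -> not full
  row 1: 6 empty cells -> not full
  row 2: 0 empty cells -> FULL (clear)
  row 3: 8 empty cells -> not full
  row 4: 8 empty cells -> not full
  row 5: 4 empty cells -> not full
  row 6: 0 empty cells -> FULL (clear)
Total rows cleared: 2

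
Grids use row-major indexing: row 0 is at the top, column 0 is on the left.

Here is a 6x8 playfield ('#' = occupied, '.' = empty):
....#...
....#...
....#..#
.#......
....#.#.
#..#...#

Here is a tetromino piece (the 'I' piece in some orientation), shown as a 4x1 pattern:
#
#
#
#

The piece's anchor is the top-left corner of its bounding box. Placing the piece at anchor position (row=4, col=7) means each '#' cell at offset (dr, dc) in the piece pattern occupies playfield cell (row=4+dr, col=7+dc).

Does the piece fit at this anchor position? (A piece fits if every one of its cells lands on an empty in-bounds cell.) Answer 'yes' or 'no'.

Check each piece cell at anchor (4, 7):
  offset (0,0) -> (4,7): empty -> OK
  offset (1,0) -> (5,7): occupied ('#') -> FAIL
  offset (2,0) -> (6,7): out of bounds -> FAIL
  offset (3,0) -> (7,7): out of bounds -> FAIL
All cells valid: no

Answer: no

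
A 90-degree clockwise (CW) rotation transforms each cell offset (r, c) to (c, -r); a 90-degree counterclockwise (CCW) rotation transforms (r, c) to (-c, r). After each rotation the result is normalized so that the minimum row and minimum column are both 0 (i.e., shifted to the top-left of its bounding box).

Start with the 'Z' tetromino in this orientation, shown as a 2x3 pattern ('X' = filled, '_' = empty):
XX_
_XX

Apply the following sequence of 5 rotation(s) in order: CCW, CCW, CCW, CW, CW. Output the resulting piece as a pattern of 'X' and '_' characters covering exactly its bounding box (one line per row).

Start:
XX_
_XX
After rotation 1 (CCW):
_X
XX
X_
After rotation 2 (CCW):
XX_
_XX
After rotation 3 (CCW):
_X
XX
X_
After rotation 4 (CW):
XX_
_XX
After rotation 5 (CW):
_X
XX
X_

Answer: _X
XX
X_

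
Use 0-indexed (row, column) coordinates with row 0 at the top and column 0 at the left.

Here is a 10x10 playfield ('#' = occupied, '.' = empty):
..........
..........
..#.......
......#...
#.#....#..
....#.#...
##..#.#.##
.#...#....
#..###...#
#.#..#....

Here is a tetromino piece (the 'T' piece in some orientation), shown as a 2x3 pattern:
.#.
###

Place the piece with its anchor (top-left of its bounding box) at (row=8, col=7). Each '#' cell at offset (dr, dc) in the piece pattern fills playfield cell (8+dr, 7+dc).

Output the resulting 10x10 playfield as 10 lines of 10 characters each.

Answer: ..........
..........
..#.......
......#...
#.#....#..
....#.#...
##..#.#.##
.#...#....
#..###..##
#.#..#.###

Derivation:
Fill (8+0,7+1) = (8,8)
Fill (8+1,7+0) = (9,7)
Fill (8+1,7+1) = (9,8)
Fill (8+1,7+2) = (9,9)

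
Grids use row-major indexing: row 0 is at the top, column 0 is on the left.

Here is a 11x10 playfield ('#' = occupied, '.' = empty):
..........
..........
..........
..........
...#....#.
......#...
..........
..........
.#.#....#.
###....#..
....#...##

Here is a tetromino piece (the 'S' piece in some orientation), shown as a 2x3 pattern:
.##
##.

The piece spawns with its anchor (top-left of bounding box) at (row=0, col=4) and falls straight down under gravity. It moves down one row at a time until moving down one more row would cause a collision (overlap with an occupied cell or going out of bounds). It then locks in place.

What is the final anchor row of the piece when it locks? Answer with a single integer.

Spawn at (row=0, col=4). Try each row:
  row 0: fits
  row 1: fits
  row 2: fits
  row 3: fits
  row 4: fits
  row 5: blocked -> lock at row 4

Answer: 4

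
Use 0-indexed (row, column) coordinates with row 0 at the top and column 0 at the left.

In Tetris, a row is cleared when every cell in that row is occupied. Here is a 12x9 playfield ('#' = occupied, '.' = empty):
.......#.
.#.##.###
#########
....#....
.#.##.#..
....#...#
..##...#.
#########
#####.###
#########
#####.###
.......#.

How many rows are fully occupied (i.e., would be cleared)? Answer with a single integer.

Answer: 3

Derivation:
Check each row:
  row 0: 8 empty cells -> not full
  row 1: 3 empty cells -> not full
  row 2: 0 empty cells -> FULL (clear)
  row 3: 8 empty cells -> not full
  row 4: 5 empty cells -> not full
  row 5: 7 empty cells -> not full
  row 6: 6 empty cells -> not full
  row 7: 0 empty cells -> FULL (clear)
  row 8: 1 empty cell -> not full
  row 9: 0 empty cells -> FULL (clear)
  row 10: 1 empty cell -> not full
  row 11: 8 empty cells -> not full
Total rows cleared: 3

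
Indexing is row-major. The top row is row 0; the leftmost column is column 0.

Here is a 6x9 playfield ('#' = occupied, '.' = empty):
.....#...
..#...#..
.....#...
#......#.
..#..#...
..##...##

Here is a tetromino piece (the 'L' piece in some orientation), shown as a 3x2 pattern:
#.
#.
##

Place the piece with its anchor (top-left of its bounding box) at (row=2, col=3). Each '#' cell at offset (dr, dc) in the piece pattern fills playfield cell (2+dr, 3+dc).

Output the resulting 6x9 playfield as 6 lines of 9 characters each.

Fill (2+0,3+0) = (2,3)
Fill (2+1,3+0) = (3,3)
Fill (2+2,3+0) = (4,3)
Fill (2+2,3+1) = (4,4)

Answer: .....#...
..#...#..
...#.#...
#..#...#.
..####...
..##...##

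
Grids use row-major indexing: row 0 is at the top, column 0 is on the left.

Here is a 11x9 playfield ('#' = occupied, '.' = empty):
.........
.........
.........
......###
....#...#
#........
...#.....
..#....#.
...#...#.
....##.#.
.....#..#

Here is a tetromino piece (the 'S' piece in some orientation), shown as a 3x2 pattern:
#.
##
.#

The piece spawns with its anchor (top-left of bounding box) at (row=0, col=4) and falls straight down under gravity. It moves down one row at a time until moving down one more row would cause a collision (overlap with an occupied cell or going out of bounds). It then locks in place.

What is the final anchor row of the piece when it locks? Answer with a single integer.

Answer: 2

Derivation:
Spawn at (row=0, col=4). Try each row:
  row 0: fits
  row 1: fits
  row 2: fits
  row 3: blocked -> lock at row 2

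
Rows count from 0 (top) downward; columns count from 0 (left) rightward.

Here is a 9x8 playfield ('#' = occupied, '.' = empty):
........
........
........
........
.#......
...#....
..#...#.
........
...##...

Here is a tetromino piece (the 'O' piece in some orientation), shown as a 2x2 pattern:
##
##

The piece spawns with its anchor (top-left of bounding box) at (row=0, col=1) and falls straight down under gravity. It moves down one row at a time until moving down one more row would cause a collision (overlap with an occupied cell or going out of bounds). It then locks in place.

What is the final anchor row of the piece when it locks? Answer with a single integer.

Spawn at (row=0, col=1). Try each row:
  row 0: fits
  row 1: fits
  row 2: fits
  row 3: blocked -> lock at row 2

Answer: 2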